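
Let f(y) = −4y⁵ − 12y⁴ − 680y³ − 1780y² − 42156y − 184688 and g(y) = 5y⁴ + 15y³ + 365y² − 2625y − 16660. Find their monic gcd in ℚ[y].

Euclidean algorithm in ℚ[y]:
  −4y⁵ − 12y⁴ − 680y³ − 1780y² − 42156y − 184688 = (−(4/5)y)(5y⁴ + 15y³ + 365y² − 2625y − 16660) + (−388y³ − 3880y² − 55484y − 184688)
  5y⁴ + 15y³ + 365y² − 2625y − 16660 = (−(5/388)y + 35/388)(−388y³ − 3880y² − 55484y − 184688) + (0)
Last nonzero remainder: −388y³ − 3880y² − 55484y − 184688. Dividing through by −388 gives the monic gcd y³ + 10y² + 143y + 476.

y³ + 10y² + 143y + 476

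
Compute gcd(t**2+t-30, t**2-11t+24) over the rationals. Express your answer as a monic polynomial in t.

Apply the Euclidean algorithm:
  t**2+t-30 = (t**2-11t+24) + (12t-54)
  t**2-11t+24 = ((1/12)t-13/24)(12t-54) + (-21/4)
  12t-54 = (-(16/7)t+72/7)(-21/4) + (0)
The last nonzero remainder is the constant -21/4, so the polynomials are coprime and gcd = 1.

1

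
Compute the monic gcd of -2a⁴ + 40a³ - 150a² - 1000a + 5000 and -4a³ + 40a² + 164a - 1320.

a - 5

Euclidean algorithm in ℚ[a]:
  -2a⁴ + 40a³ - 150a² - 1000a + 5000 = ((1/2)a - 5)(-4a³ + 40a² + 164a - 1320) + (-32a² + 480a - 1600)
  -4a³ + 40a² + 164a - 1320 = ((1/8)a + 5/8)(-32a² + 480a - 1600) + (64a - 320)
  -32a² + 480a - 1600 = (-(1/2)a + 5)(64a - 320) + (0)
Last nonzero remainder: 64a - 320. Dividing through by 64 gives the monic gcd a - 5.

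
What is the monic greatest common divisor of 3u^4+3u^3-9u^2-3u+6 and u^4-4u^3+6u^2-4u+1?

u^2-2u+1

Euclidean algorithm in ℚ[u]:
  3u^4+3u^3-9u^2-3u+6 = (3)(u^4-4u^3+6u^2-4u+1) + (15u^3-27u^2+9u+3)
  u^4-4u^3+6u^2-4u+1 = ((1/15)u-11/75)(15u^3-27u^2+9u+3) + ((36/25)u^2-(72/25)u+36/25)
  15u^3-27u^2+9u+3 = ((125/12)u+25/12)((36/25)u^2-(72/25)u+36/25) + (0)
Last nonzero remainder: (36/25)u^2-(72/25)u+36/25. Dividing through by 36/25 gives the monic gcd u^2-2u+1.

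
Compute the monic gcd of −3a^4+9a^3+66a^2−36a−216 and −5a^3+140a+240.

a^2−4a−12

Euclidean algorithm in ℚ[a]:
  −3a^4+9a^3+66a^2−36a−216 = ((3/5)a−9/5)(−5a^3+140a+240) + (−18a^2+72a+216)
  −5a^3+140a+240 = ((5/18)a+10/9)(−18a^2+72a+216) + (0)
Last nonzero remainder: −18a^2+72a+216. Dividing through by −18 gives the monic gcd a^2−4a−12.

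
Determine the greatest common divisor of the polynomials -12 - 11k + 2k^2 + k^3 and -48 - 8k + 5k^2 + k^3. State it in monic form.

-12 + k + k^2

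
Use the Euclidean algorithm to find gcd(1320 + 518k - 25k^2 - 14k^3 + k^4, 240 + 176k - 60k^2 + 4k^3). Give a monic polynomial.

-10 + k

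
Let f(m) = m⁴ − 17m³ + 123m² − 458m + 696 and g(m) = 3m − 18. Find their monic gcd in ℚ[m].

Repeated division with remainder:
  m⁴ − 17m³ + 123m² − 458m + 696 = ((1/3)m³ − (11/3)m² + 19m − 116/3)(3m − 18) + (0)
Last nonzero remainder: 3m − 18. Dividing through by 3 gives the monic gcd m − 6.

m − 6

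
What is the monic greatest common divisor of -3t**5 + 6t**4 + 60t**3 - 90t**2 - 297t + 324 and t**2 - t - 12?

Repeated division with remainder:
  -3t**5 + 6t**4 + 60t**3 - 90t**2 - 297t + 324 = (-3t**3 + 3t**2 + 27t - 27)(t**2 - t - 12) + (0)
The last nonzero remainder t**2 - t - 12 is already monic.

t**2 - t - 12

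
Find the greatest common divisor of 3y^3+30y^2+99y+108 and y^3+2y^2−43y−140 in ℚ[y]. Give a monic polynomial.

y+4

Euclidean algorithm in ℚ[y]:
  3y^3+30y^2+99y+108 = (3)(y^3+2y^2−43y−140) + (24y^2+228y+528)
  y^3+2y^2−43y−140 = ((1/24)y−5/16)(24y^2+228y+528) + ((25/4)y+25)
  24y^2+228y+528 = ((96/25)y+528/25)((25/4)y+25) + (0)
Last nonzero remainder: (25/4)y+25. Dividing through by 25/4 gives the monic gcd y+4.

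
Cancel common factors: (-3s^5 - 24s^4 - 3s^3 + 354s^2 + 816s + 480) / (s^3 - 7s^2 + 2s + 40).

(-3s^3 - 30s^2 - 87s - 60)/(s - 5)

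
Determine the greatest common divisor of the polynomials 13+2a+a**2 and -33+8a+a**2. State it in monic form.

By polynomial division,
  a**2+2a+13 = (a**2+8a-33) + (-6a+46)
  a**2+8a-33 = (-(1/6)a-47/18)(-6a+46) + (784/9)
  -6a+46 = (-(27/392)a+207/392)(784/9) + (0)
The last nonzero remainder is the constant 784/9, so the polynomials are coprime and gcd = 1.

1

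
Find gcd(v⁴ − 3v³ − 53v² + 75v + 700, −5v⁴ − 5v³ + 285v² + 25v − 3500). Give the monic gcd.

v² − v − 20

By polynomial division,
  v⁴ − 3v³ − 53v² + 75v + 700 = (−1/5)(−5v⁴ − 5v³ + 285v² + 25v − 3500) + (−4v³ + 4v² + 80v)
  −5v⁴ − 5v³ + 285v² + 25v − 3500 = ((5/4)v + 5/2)(−4v³ + 4v² + 80v) + (175v² − 175v − 3500)
  −4v³ + 4v² + 80v = (−(4/175)v)(175v² − 175v − 3500) + (0)
Last nonzero remainder: 175v² − 175v − 3500. Dividing through by 175 gives the monic gcd v² − v − 20.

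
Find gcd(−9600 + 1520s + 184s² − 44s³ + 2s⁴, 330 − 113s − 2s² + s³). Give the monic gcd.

Apply the Euclidean algorithm:
  2s⁴ − 44s³ + 184s² + 1520s − 9600 = (2s − 40)(s³ − 2s² − 113s + 330) + (330s² − 3660s + 3600)
  s³ − 2s² − 113s + 330 = ((1/330)s + 10/363)(330s² − 3660s + 3600) + (−(2793/121)s + 27930/121)
  330s² − 3660s + 3600 = (−(13310/931)s + 14520/931)(−(2793/121)s + 27930/121) + (0)
Last nonzero remainder: −(2793/121)s + 27930/121. Dividing through by −2793/121 gives the monic gcd s − 10.

−10 + s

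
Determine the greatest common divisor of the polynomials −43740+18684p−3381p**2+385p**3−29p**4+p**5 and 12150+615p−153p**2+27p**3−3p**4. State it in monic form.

Euclidean algorithm in ℚ[p]:
  p**5−29p**4+385p**3−3381p**2+18684p−43740 = (−(1/3)p+20/3)(−3p**4+27p**3−153p**2+615p+12150) + (154p**3−2156p**2+18634p−124740)
  −3p**4+27p**3−153p**2+615p+12150 = (−(3/154)p−15/154)(154p**3−2156p**2+18634p−124740) + (0)
Last nonzero remainder: 154p**3−2156p**2+18634p−124740. Dividing through by 154 gives the monic gcd p**3−14p**2+121p−810.

−810+121p−14p**2+p**3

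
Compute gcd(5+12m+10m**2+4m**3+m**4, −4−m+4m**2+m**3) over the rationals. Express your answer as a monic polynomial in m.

By polynomial division,
  m**4+4m**3+10m**2+12m+5 = (m)(m**3+4m**2−m−4) + (11m**2+16m+5)
  m**3+4m**2−m−4 = ((1/11)m+28/121)(11m**2+16m+5) + (−(624/121)m−624/121)
  11m**2+16m+5 = (−(1331/624)m−605/624)(−(624/121)m−624/121) + (0)
Last nonzero remainder: −(624/121)m−624/121. Dividing through by −624/121 gives the monic gcd m+1.

1+m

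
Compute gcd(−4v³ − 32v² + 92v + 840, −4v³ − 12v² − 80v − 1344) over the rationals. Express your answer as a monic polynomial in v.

v + 7

Euclidean algorithm in ℚ[v]:
  −4v³ − 32v² + 92v + 840 = (−4v³ − 12v² − 80v − 1344) + (−20v² + 172v + 2184)
  −4v³ − 12v² − 80v − 1344 = ((1/5)v + 58/25)(−20v² + 172v + 2184) + (−(22896/25)v − 160272/25)
  −20v² + 172v + 2184 = ((125/5724)v − 325/954)(−(22896/25)v − 160272/25) + (0)
Last nonzero remainder: −(22896/25)v − 160272/25. Dividing through by −22896/25 gives the monic gcd v + 7.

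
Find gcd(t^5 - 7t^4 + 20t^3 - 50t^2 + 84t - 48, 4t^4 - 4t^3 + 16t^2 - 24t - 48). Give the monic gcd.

t^3 - 2t^2 + 6t - 12

Repeated division with remainder:
  t^5 - 7t^4 + 20t^3 - 50t^2 + 84t - 48 = ((1/4)t - 3/2)(4t^4 - 4t^3 + 16t^2 - 24t - 48) + (10t^3 - 20t^2 + 60t - 120)
  4t^4 - 4t^3 + 16t^2 - 24t - 48 = ((2/5)t + 2/5)(10t^3 - 20t^2 + 60t - 120) + (0)
Last nonzero remainder: 10t^3 - 20t^2 + 60t - 120. Dividing through by 10 gives the monic gcd t^3 - 2t^2 + 6t - 12.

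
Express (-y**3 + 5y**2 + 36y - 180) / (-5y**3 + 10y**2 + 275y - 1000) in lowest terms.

Repeated division with remainder:
  -y**3 + 5y**2 + 36y - 180 = (1/5)(-5y**3 + 10y**2 + 275y - 1000) + (3y**2 - 19y + 20)
  -5y**3 + 10y**2 + 275y - 1000 = (-(5/3)y - 65/9)(3y**2 - 19y + 20) + ((1540/9)y - 7700/9)
  3y**2 - 19y + 20 = ((27/1540)y - 9/385)((1540/9)y - 7700/9) + (0)
Last nonzero remainder: (1540/9)y - 7700/9. Dividing through by 1540/9 gives the monic gcd y - 5.
Cancel y - 5 from numerator and denominator to get the reduced form.

(y**2 - 36)/(5y**2 + 15y - 200)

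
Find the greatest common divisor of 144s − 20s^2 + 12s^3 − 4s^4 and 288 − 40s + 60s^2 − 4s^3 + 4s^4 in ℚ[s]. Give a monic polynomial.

Repeated division with remainder:
  −4s^4 + 12s^3 − 20s^2 + 144s = (−1)(4s^4 − 4s^3 + 60s^2 − 40s + 288) + (8s^3 + 40s^2 + 104s + 288)
  4s^4 − 4s^3 + 60s^2 − 40s + 288 = ((1/2)s − 3)(8s^3 + 40s^2 + 104s + 288) + (128s^2 + 128s + 1152)
  8s^3 + 40s^2 + 104s + 288 = ((1/16)s + 1/4)(128s^2 + 128s + 1152) + (0)
Last nonzero remainder: 128s^2 + 128s + 1152. Dividing through by 128 gives the monic gcd s^2 + s + 9.

9 + s + s^2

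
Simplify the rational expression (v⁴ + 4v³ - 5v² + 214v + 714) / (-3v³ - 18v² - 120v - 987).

(-v³ + 3v² - 16v - 102)/(3v² - 3v + 141)

Euclidean algorithm in ℚ[v]:
  v⁴ + 4v³ - 5v² + 214v + 714 = (-(1/3)v + 2/3)(-3v³ - 18v² - 120v - 987) + (-33v² - 35v + 1372)
  -3v³ - 18v² - 120v - 987 = ((1/11)v + 163/363)(-33v² - 35v + 1372) + (-(83131/363)v - 581917/363)
  -33v² - 35v + 1372 = ((11979/83131)v - 71148/83131)(-(83131/363)v - 581917/363) + (0)
Last nonzero remainder: -(83131/363)v - 581917/363. Dividing through by -83131/363 gives the monic gcd v + 7.
Cancel v + 7 from numerator and denominator to get the reduced form.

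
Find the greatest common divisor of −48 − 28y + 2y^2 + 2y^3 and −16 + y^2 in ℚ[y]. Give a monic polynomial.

−4 + y

By polynomial division,
  2y^3 + 2y^2 − 28y − 48 = (2y + 2)(y^2 − 16) + (4y − 16)
  y^2 − 16 = ((1/4)y + 1)(4y − 16) + (0)
Last nonzero remainder: 4y − 16. Dividing through by 4 gives the monic gcd y − 4.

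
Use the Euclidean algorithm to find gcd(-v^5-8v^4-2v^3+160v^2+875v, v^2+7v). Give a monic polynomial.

v^2+7v

Repeated division with remainder:
  -v^5-8v^4-2v^3+160v^2+875v = (-v^3-v^2+5v+125)(v^2+7v) + (0)
The last nonzero remainder v^2+7v is already monic.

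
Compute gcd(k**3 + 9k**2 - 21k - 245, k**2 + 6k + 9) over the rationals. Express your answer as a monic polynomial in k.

1

Repeated division with remainder:
  k**3 + 9k**2 - 21k - 245 = (k + 3)(k**2 + 6k + 9) + (-48k - 272)
  k**2 + 6k + 9 = (-(1/48)k - 1/144)(-48k - 272) + (64/9)
  -48k - 272 = (-(27/4)k - 153/4)(64/9) + (0)
The last nonzero remainder is the constant 64/9, so the polynomials are coprime and gcd = 1.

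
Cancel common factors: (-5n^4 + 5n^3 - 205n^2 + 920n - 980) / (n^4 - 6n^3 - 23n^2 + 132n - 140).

(-5n^2 - 15n - 245)/(n^2 - 2n - 35)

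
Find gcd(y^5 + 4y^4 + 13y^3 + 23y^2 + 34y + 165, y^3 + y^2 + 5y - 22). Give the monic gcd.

y^2 + 3y + 11

Repeated division with remainder:
  y^5 + 4y^4 + 13y^3 + 23y^2 + 34y + 165 = (y^2 + 3y + 5)(y^3 + y^2 + 5y - 22) + (25y^2 + 75y + 275)
  y^3 + y^2 + 5y - 22 = ((1/25)y - 2/25)(25y^2 + 75y + 275) + (0)
Last nonzero remainder: 25y^2 + 75y + 275. Dividing through by 25 gives the monic gcd y^2 + 3y + 11.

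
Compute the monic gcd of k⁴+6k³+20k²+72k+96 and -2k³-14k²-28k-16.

k²+6k+8

Euclidean algorithm in ℚ[k]:
  k⁴+6k³+20k²+72k+96 = (-(1/2)k+1/2)(-2k³-14k²-28k-16) + (13k²+78k+104)
  -2k³-14k²-28k-16 = (-(2/13)k-2/13)(13k²+78k+104) + (0)
Last nonzero remainder: 13k²+78k+104. Dividing through by 13 gives the monic gcd k²+6k+8.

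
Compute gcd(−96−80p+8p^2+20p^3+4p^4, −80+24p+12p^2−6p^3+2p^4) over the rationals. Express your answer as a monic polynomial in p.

−4+p^2

Apply the Euclidean algorithm:
  4p^4+20p^3+8p^2−80p−96 = (2)(2p^4−6p^3+12p^2+24p−80) + (32p^3−16p^2−128p+64)
  2p^4−6p^3+12p^2+24p−80 = ((1/16)p−5/32)(32p^3−16p^2−128p+64) + ((35/2)p^2−70)
  32p^3−16p^2−128p+64 = ((64/35)p−32/35)((35/2)p^2−70) + (0)
Last nonzero remainder: (35/2)p^2−70. Dividing through by 35/2 gives the monic gcd p^2−4.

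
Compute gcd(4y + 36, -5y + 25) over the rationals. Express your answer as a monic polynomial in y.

1

By polynomial division,
  4y + 36 = (-4/5)(-5y + 25) + (56)
  -5y + 25 = (-(5/56)y + 25/56)(56) + (0)
The last nonzero remainder is the constant 56, so the polynomials are coprime and gcd = 1.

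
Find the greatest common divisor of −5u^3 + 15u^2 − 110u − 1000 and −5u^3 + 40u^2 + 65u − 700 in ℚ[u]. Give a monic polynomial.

By polynomial division,
  −5u^3 + 15u^2 − 110u − 1000 = (−5u^3 + 40u^2 + 65u − 700) + (−25u^2 − 175u − 300)
  −5u^3 + 40u^2 + 65u − 700 = ((1/5)u − 3)(−25u^2 − 175u − 300) + (−400u − 1600)
  −25u^2 − 175u − 300 = ((1/16)u + 3/16)(−400u − 1600) + (0)
Last nonzero remainder: −400u − 1600. Dividing through by −400 gives the monic gcd u + 4.

u + 4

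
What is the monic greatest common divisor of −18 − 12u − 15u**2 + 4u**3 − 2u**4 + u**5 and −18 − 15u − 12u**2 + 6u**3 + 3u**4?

1 + u + u**2

By polynomial division,
  u**5 − 2u**4 + 4u**3 − 15u**2 − 12u − 18 = ((1/3)u − 4/3)(3u**4 + 6u**3 − 12u**2 − 15u − 18) + (16u**3 − 26u**2 − 26u − 42)
  3u**4 + 6u**3 − 12u**2 − 15u − 18 = ((3/16)u + 87/128)(16u**3 − 26u**2 − 26u − 42) + ((675/64)u**2 + (675/64)u + 675/64)
  16u**3 − 26u**2 − 26u − 42 = ((1024/675)u − 896/225)((675/64)u**2 + (675/64)u + 675/64) + (0)
Last nonzero remainder: (675/64)u**2 + (675/64)u + 675/64. Dividing through by 675/64 gives the monic gcd u**2 + u + 1.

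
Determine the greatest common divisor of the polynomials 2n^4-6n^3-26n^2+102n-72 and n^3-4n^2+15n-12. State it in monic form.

n-1

By polynomial division,
  2n^4-6n^3-26n^2+102n-72 = (2n+2)(n^3-4n^2+15n-12) + (-48n^2+96n-48)
  n^3-4n^2+15n-12 = (-(1/48)n+1/24)(-48n^2+96n-48) + (10n-10)
  -48n^2+96n-48 = (-(24/5)n+24/5)(10n-10) + (0)
Last nonzero remainder: 10n-10. Dividing through by 10 gives the monic gcd n-1.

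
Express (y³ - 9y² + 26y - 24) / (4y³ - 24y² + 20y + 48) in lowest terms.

Apply the Euclidean algorithm:
  y³ - 9y² + 26y - 24 = (1/4)(4y³ - 24y² + 20y + 48) + (-3y² + 21y - 36)
  4y³ - 24y² + 20y + 48 = (-(4/3)y - 4/3)(-3y² + 21y - 36) + (0)
Last nonzero remainder: -3y² + 21y - 36. Dividing through by -3 gives the monic gcd y² - 7y + 12.
Cancel y² - 7y + 12 from numerator and denominator to get the reduced form.

(y - 2)/(4y + 4)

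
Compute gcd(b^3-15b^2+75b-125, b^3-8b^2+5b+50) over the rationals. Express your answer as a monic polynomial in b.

b^2-10b+25

Apply the Euclidean algorithm:
  b^3-15b^2+75b-125 = (b^3-8b^2+5b+50) + (-7b^2+70b-175)
  b^3-8b^2+5b+50 = (-(1/7)b-2/7)(-7b^2+70b-175) + (0)
Last nonzero remainder: -7b^2+70b-175. Dividing through by -7 gives the monic gcd b^2-10b+25.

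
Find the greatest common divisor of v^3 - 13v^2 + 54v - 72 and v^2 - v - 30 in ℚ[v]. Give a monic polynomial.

Euclidean algorithm in ℚ[v]:
  v^3 - 13v^2 + 54v - 72 = (v - 12)(v^2 - v - 30) + (72v - 432)
  v^2 - v - 30 = ((1/72)v + 5/72)(72v - 432) + (0)
Last nonzero remainder: 72v - 432. Dividing through by 72 gives the monic gcd v - 6.

v - 6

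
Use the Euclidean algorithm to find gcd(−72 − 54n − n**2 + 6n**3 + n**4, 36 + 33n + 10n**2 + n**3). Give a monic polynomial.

Apply the Euclidean algorithm:
  n**4 + 6n**3 − n**2 − 54n − 72 = (n − 4)(n**3 + 10n**2 + 33n + 36) + (6n**2 + 42n + 72)
  n**3 + 10n**2 + 33n + 36 = ((1/6)n + 1/2)(6n**2 + 42n + 72) + (0)
Last nonzero remainder: 6n**2 + 42n + 72. Dividing through by 6 gives the monic gcd n**2 + 7n + 12.

12 + 7n + n**2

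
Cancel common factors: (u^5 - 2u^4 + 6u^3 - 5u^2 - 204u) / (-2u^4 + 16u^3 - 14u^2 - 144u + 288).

By polynomial division,
  u^5 - 2u^4 + 6u^3 - 5u^2 - 204u = (-(1/2)u - 3)(-2u^4 + 16u^3 - 14u^2 - 144u + 288) + (47u^3 - 119u^2 - 492u + 864)
  -2u^4 + 16u^3 - 14u^2 - 144u + 288 = (-(2/47)u + 514/2209)(47u^3 - 119u^2 - 492u + 864) + (-(16008/2209)u^2 + (16008/2209)u + 192096/2209)
  47u^3 - 119u^2 - 492u + 864 = (-(103823/16008)u + 6627/667)(-(16008/2209)u^2 + (16008/2209)u + 192096/2209) + (0)
Last nonzero remainder: -(16008/2209)u^2 + (16008/2209)u + 192096/2209. Dividing through by -16008/2209 gives the monic gcd u^2 - u - 12.
Cancel u^2 - u - 12 from numerator and denominator to get the reduced form.

(-u^3 + u^2 - 17u)/(2u^2 - 14u + 24)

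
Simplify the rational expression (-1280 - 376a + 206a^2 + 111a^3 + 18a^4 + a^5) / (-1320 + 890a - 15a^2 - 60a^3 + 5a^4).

(160 + 87a + 16a^2 + a^3)/(165 - 70a + 5a^2)

Apply the Euclidean algorithm:
  a^5 + 18a^4 + 111a^3 + 206a^2 - 376a - 1280 = ((1/5)a + 6)(5a^4 - 60a^3 - 15a^2 + 890a - 1320) + (474a^3 + 118a^2 - 5452a + 6640)
  5a^4 - 60a^3 - 15a^2 + 890a - 1320 = ((5/474)a - 14515/112338)(474a^3 + 118a^2 - 5452a + 6640) + ((3244160/56169)a^2 + (6488320/56169)a - 25953280/56169)
  474a^3 + 118a^2 - 5452a + 6640 = ((13312053/1622080)a - 4662027/324416)((3244160/56169)a^2 + (6488320/56169)a - 25953280/56169) + (0)
Last nonzero remainder: (3244160/56169)a^2 + (6488320/56169)a - 25953280/56169. Dividing through by 3244160/56169 gives the monic gcd a^2 + 2a - 8.
Cancel a^2 + 2a - 8 from numerator and denominator to get the reduced form.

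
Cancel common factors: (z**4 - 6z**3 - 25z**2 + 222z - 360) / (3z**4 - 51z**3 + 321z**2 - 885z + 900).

By polynomial division,
  z**4 - 6z**3 - 25z**2 + 222z - 360 = (1/3)(3z**4 - 51z**3 + 321z**2 - 885z + 900) + (11z**3 - 132z**2 + 517z - 660)
  3z**4 - 51z**3 + 321z**2 - 885z + 900 = ((3/11)z - 15/11)(11z**3 - 132z**2 + 517z - 660) + (0)
Last nonzero remainder: 11z**3 - 132z**2 + 517z - 660. Dividing through by 11 gives the monic gcd z**3 - 12z**2 + 47z - 60.
Cancel z**3 - 12z**2 + 47z - 60 from numerator and denominator to get the reduced form.

(z + 6)/(3z - 15)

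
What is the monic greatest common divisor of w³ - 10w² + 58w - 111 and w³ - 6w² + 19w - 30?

Repeated division with remainder:
  w³ - 10w² + 58w - 111 = (w³ - 6w² + 19w - 30) + (-4w² + 39w - 81)
  w³ - 6w² + 19w - 30 = (-(1/4)w - 15/16)(-4w² + 39w - 81) + ((565/16)w - 1695/16)
  -4w² + 39w - 81 = (-(64/565)w + 432/565)((565/16)w - 1695/16) + (0)
Last nonzero remainder: (565/16)w - 1695/16. Dividing through by 565/16 gives the monic gcd w - 3.

w - 3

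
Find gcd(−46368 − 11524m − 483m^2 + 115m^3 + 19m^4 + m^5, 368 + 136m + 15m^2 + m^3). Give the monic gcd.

Repeated division with remainder:
  m^5 + 19m^4 + 115m^3 − 483m^2 − 11524m − 46368 = (m^2 + 4m − 81)(m^3 + 15m^2 + 136m + 368) + (−180m^2 − 1980m − 16560)
  m^3 + 15m^2 + 136m + 368 = (−(1/180)m − 1/45)(−180m^2 − 1980m − 16560) + (0)
Last nonzero remainder: −180m^2 − 1980m − 16560. Dividing through by −180 gives the monic gcd m^2 + 11m + 92.

92 + 11m + m^2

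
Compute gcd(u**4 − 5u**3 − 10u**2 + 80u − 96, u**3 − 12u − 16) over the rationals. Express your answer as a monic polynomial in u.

u − 4

By polynomial division,
  u**4 − 5u**3 − 10u**2 + 80u − 96 = (u − 5)(u**3 − 12u − 16) + (2u**2 + 36u − 176)
  u**3 − 12u − 16 = ((1/2)u − 9)(2u**2 + 36u − 176) + (400u − 1600)
  2u**2 + 36u − 176 = ((1/200)u + 11/100)(400u − 1600) + (0)
Last nonzero remainder: 400u − 1600. Dividing through by 400 gives the monic gcd u − 4.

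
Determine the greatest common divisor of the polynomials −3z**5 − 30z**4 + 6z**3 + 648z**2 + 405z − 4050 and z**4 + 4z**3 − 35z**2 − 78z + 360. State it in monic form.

z**3 + 8z**2 − 3z − 90

Repeated division with remainder:
  −3z**5 − 30z**4 + 6z**3 + 648z**2 + 405z − 4050 = (−3z − 18)(z**4 + 4z**3 − 35z**2 − 78z + 360) + (−27z**3 − 216z**2 + 81z + 2430)
  z**4 + 4z**3 − 35z**2 − 78z + 360 = (−(1/27)z + 4/27)(−27z**3 − 216z**2 + 81z + 2430) + (0)
Last nonzero remainder: −27z**3 − 216z**2 + 81z + 2430. Dividing through by −27 gives the monic gcd z**3 + 8z**2 − 3z − 90.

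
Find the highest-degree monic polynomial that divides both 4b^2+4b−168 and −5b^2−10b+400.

Euclidean algorithm in ℚ[b]:
  4b^2+4b−168 = (−4/5)(−5b^2−10b+400) + (−4b+152)
  −5b^2−10b+400 = ((5/4)b+50)(−4b+152) + (−7200)
  −4b+152 = ((1/1800)b−19/900)(−7200) + (0)
The last nonzero remainder is the constant −7200, so the polynomials are coprime and gcd = 1.

1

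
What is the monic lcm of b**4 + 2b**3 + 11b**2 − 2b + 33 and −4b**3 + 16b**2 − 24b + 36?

b**5 − b**4 + 5b**3 − 35b**2 + 39b − 99

By polynomial division,
  b**4 + 2b**3 + 11b**2 − 2b + 33 = (−(1/4)b − 3/2)(−4b**3 + 16b**2 − 24b + 36) + (29b**2 − 29b + 87)
  −4b**3 + 16b**2 − 24b + 36 = (−(4/29)b + 12/29)(29b**2 − 29b + 87) + (0)
Last nonzero remainder: 29b**2 − 29b + 87. Dividing through by 29 gives the monic gcd b**2 − b + 3.
Then lcm(f, g) = f·g / gcd(f, g); expanding and making the result monic gives the answer.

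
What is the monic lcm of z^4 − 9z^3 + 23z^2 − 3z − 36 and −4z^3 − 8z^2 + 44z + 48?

z^5 − 5z^4 − 13z^3 + 89z^2 − 48z − 144

By polynomial division,
  z^4 − 9z^3 + 23z^2 − 3z − 36 = (−(1/4)z + 11/4)(−4z^3 − 8z^2 + 44z + 48) + (56z^2 − 112z − 168)
  −4z^3 − 8z^2 + 44z + 48 = (−(1/14)z − 2/7)(56z^2 − 112z − 168) + (0)
Last nonzero remainder: 56z^2 − 112z − 168. Dividing through by 56 gives the monic gcd z^2 − 2z − 3.
Then lcm(f, g) = f·g / gcd(f, g); expanding and making the result monic gives the answer.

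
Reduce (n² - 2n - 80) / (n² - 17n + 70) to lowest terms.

Apply the Euclidean algorithm:
  n² - 2n - 80 = (n² - 17n + 70) + (15n - 150)
  n² - 17n + 70 = ((1/15)n - 7/15)(15n - 150) + (0)
Last nonzero remainder: 15n - 150. Dividing through by 15 gives the monic gcd n - 10.
Cancel n - 10 from numerator and denominator to get the reduced form.

(n + 8)/(n - 7)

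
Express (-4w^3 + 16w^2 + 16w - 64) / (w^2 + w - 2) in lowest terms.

(-4w^2 + 24w - 32)/(w - 1)

Repeated division with remainder:
  -4w^3 + 16w^2 + 16w - 64 = (-4w + 20)(w^2 + w - 2) + (-12w - 24)
  w^2 + w - 2 = (-(1/12)w + 1/12)(-12w - 24) + (0)
Last nonzero remainder: -12w - 24. Dividing through by -12 gives the monic gcd w + 2.
Cancel w + 2 from numerator and denominator to get the reduced form.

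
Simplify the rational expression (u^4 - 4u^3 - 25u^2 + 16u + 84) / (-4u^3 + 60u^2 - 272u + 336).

Euclidean algorithm in ℚ[u]:
  u^4 - 4u^3 - 25u^2 + 16u + 84 = (-(1/4)u - 11/4)(-4u^3 + 60u^2 - 272u + 336) + (72u^2 - 648u + 1008)
  -4u^3 + 60u^2 - 272u + 336 = (-(1/18)u + 1/3)(72u^2 - 648u + 1008) + (0)
Last nonzero remainder: 72u^2 - 648u + 1008. Dividing through by 72 gives the monic gcd u^2 - 9u + 14.
Cancel u^2 - 9u + 14 from numerator and denominator to get the reduced form.

(-u^2 - 5u - 6)/(4u - 24)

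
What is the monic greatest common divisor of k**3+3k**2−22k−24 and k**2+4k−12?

k+6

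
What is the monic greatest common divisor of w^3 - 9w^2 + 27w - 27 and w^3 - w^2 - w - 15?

Euclidean algorithm in ℚ[w]:
  w^3 - 9w^2 + 27w - 27 = (w^3 - w^2 - w - 15) + (-8w^2 + 28w - 12)
  w^3 - w^2 - w - 15 = (-(1/8)w - 5/16)(-8w^2 + 28w - 12) + ((25/4)w - 75/4)
  -8w^2 + 28w - 12 = (-(32/25)w + 16/25)((25/4)w - 75/4) + (0)
Last nonzero remainder: (25/4)w - 75/4. Dividing through by 25/4 gives the monic gcd w - 3.

w - 3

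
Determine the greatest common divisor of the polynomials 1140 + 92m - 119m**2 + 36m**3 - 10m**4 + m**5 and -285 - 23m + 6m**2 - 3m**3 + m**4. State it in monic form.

-95 + 24m - 6m**2 + m**3

Euclidean algorithm in ℚ[m]:
  m**5 - 10m**4 + 36m**3 - 119m**2 + 92m + 1140 = (m - 7)(m**4 - 3m**3 + 6m**2 - 23m - 285) + (9m**3 - 54m**2 + 216m - 855)
  m**4 - 3m**3 + 6m**2 - 23m - 285 = ((1/9)m + 1/3)(9m**3 - 54m**2 + 216m - 855) + (0)
Last nonzero remainder: 9m**3 - 54m**2 + 216m - 855. Dividing through by 9 gives the monic gcd m**3 - 6m**2 + 24m - 95.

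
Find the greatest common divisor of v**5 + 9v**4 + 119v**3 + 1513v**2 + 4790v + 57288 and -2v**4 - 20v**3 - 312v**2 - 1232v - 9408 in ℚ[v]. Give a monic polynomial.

Apply the Euclidean algorithm:
  v**5 + 9v**4 + 119v**3 + 1513v**2 + 4790v + 57288 = (-(1/2)v + 1/2)(-2v**4 - 20v**3 - 312v**2 - 1232v - 9408) + (-27v**3 + 1053v**2 + 702v + 61992)
  -2v**4 - 20v**3 - 312v**2 - 1232v - 9408 = ((2/27)v + 98/27)(-27v**3 + 1053v**2 + 702v + 61992) + (-4186v**2 - 8372v - 234416)
  -27v**3 + 1053v**2 + 702v + 61992 = ((27/4186)v - 1107/4186)(-4186v**2 - 8372v - 234416) + (0)
Last nonzero remainder: -4186v**2 - 8372v - 234416. Dividing through by -4186 gives the monic gcd v**2 + 2v + 56.

v**2 + 2v + 56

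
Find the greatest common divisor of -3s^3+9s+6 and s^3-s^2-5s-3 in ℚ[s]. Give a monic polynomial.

Euclidean algorithm in ℚ[s]:
  -3s^3+9s+6 = (-3)(s^3-s^2-5s-3) + (-3s^2-6s-3)
  s^3-s^2-5s-3 = (-(1/3)s+1)(-3s^2-6s-3) + (0)
Last nonzero remainder: -3s^2-6s-3. Dividing through by -3 gives the monic gcd s^2+2s+1.

s^2+2s+1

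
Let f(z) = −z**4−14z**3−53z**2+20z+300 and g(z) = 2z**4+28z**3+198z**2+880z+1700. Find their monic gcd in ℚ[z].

z**2+10z+25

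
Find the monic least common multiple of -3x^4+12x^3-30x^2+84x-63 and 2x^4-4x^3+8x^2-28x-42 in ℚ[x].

Euclidean algorithm in ℚ[x]:
  -3x^4+12x^3-30x^2+84x-63 = (-3/2)(2x^4-4x^3+8x^2-28x-42) + (6x^3-18x^2+42x-126)
  2x^4-4x^3+8x^2-28x-42 = ((1/3)x+1/3)(6x^3-18x^2+42x-126) + (0)
Last nonzero remainder: 6x^3-18x^2+42x-126. Dividing through by 6 gives the monic gcd x^3-3x^2+7x-21.
Then lcm(f, g) = f·g / gcd(f, g); expanding and making the result monic gives the answer.

x^5-3x^4+6x^3-18x^2-7x+21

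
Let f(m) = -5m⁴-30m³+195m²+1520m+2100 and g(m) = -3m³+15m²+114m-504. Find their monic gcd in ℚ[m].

m²-m-42

Repeated division with remainder:
  -5m⁴-30m³+195m²+1520m+2100 = ((5/3)m+55/3)(-3m³+15m²+114m-504) + (-270m²+270m+11340)
  -3m³+15m²+114m-504 = ((1/90)m-2/45)(-270m²+270m+11340) + (0)
Last nonzero remainder: -270m²+270m+11340. Dividing through by -270 gives the monic gcd m²-m-42.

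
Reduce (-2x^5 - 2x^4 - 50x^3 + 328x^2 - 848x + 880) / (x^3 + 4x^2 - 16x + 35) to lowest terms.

(-2x^3 - 8x^2 - 64x + 176)/(x + 7)

By polynomial division,
  -2x^5 - 2x^4 - 50x^3 + 328x^2 - 848x + 880 = (-2x^2 + 6x - 106)(x^3 + 4x^2 - 16x + 35) + (918x^2 - 2754x + 4590)
  x^3 + 4x^2 - 16x + 35 = ((1/918)x + 7/918)(918x^2 - 2754x + 4590) + (0)
Last nonzero remainder: 918x^2 - 2754x + 4590. Dividing through by 918 gives the monic gcd x^2 - 3x + 5.
Cancel x^2 - 3x + 5 from numerator and denominator to get the reduced form.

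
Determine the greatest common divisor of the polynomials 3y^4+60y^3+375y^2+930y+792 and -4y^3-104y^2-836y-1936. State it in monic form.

y^2+15y+44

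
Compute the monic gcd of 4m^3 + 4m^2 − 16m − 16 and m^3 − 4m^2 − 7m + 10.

m + 2

Euclidean algorithm in ℚ[m]:
  4m^3 + 4m^2 − 16m − 16 = (4)(m^3 − 4m^2 − 7m + 10) + (20m^2 + 12m − 56)
  m^3 − 4m^2 − 7m + 10 = ((1/20)m − 23/100)(20m^2 + 12m − 56) + (−(36/25)m − 72/25)
  20m^2 + 12m − 56 = (−(125/9)m + 175/9)(−(36/25)m − 72/25) + (0)
Last nonzero remainder: −(36/25)m − 72/25. Dividing through by −36/25 gives the monic gcd m + 2.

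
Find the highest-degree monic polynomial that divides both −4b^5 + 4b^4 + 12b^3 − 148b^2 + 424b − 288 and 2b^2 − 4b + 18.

By polynomial division,
  −4b^5 + 4b^4 + 12b^3 − 148b^2 + 424b − 288 = (−2b^3 − 2b^2 + 20b − 16)(2b^2 − 4b + 18) + (0)
Last nonzero remainder: 2b^2 − 4b + 18. Dividing through by 2 gives the monic gcd b^2 − 2b + 9.

b^2 − 2b + 9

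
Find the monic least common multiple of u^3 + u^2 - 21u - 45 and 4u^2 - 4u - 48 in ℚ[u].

u^4 - 3u^3 - 25u^2 + 39u + 180

Euclidean algorithm in ℚ[u]:
  u^3 + u^2 - 21u - 45 = ((1/4)u + 1/2)(4u^2 - 4u - 48) + (-7u - 21)
  4u^2 - 4u - 48 = (-(4/7)u + 16/7)(-7u - 21) + (0)
Last nonzero remainder: -7u - 21. Dividing through by -7 gives the monic gcd u + 3.
Then lcm(f, g) = f·g / gcd(f, g); expanding and making the result monic gives the answer.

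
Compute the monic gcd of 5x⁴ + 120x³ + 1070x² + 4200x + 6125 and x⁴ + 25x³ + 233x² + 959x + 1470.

x³ + 19x² + 119x + 245

Repeated division with remainder:
  5x⁴ + 120x³ + 1070x² + 4200x + 6125 = (5)(x⁴ + 25x³ + 233x² + 959x + 1470) + (−5x³ − 95x² − 595x − 1225)
  x⁴ + 25x³ + 233x² + 959x + 1470 = (−(1/5)x − 6/5)(−5x³ − 95x² − 595x − 1225) + (0)
Last nonzero remainder: −5x³ − 95x² − 595x − 1225. Dividing through by −5 gives the monic gcd x³ + 19x² + 119x + 245.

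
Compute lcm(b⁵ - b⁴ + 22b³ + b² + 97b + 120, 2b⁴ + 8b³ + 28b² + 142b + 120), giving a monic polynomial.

b⁶ + 3b⁵ + 18b⁴ + 89b³ + 101b² + 508b + 480

By polynomial division,
  b⁵ - b⁴ + 22b³ + b² + 97b + 120 = ((1/2)b - 5/2)(2b⁴ + 8b³ + 28b² + 142b + 120) + (28b³ + 392b + 420)
  2b⁴ + 8b³ + 28b² + 142b + 120 = ((1/14)b + 2/7)(28b³ + 392b + 420) + (0)
Last nonzero remainder: 28b³ + 392b + 420. Dividing through by 28 gives the monic gcd b³ + 14b + 15.
Then lcm(f, g) = f·g / gcd(f, g); expanding and making the result monic gives the answer.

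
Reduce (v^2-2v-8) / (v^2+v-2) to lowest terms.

(v-4)/(v-1)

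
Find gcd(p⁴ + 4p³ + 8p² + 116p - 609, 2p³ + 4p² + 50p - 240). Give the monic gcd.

By polynomial division,
  p⁴ + 4p³ + 8p² + 116p - 609 = ((1/2)p + 1)(2p³ + 4p² + 50p - 240) + (-21p² + 186p - 369)
  2p³ + 4p² + 50p - 240 = (-(2/21)p - 152/147)(-21p² + 186p - 369) + ((10152/49)p - 30456/49)
  -21p² + 186p - 369 = (-(343/3384)p + 2009/3384)((10152/49)p - 30456/49) + (0)
Last nonzero remainder: (10152/49)p - 30456/49. Dividing through by 10152/49 gives the monic gcd p - 3.

p - 3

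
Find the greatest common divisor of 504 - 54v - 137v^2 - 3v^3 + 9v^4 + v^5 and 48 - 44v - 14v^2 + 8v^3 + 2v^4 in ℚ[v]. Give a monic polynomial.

-24 - 2v + 5v^2 + v^3

Euclidean algorithm in ℚ[v]:
  v^5 + 9v^4 - 3v^3 - 137v^2 - 54v + 504 = ((1/2)v + 5/2)(2v^4 + 8v^3 - 14v^2 - 44v + 48) + (-16v^3 - 80v^2 + 32v + 384)
  2v^4 + 8v^3 - 14v^2 - 44v + 48 = (-(1/8)v + 1/8)(-16v^3 - 80v^2 + 32v + 384) + (0)
Last nonzero remainder: -16v^3 - 80v^2 + 32v + 384. Dividing through by -16 gives the monic gcd v^3 + 5v^2 - 2v - 24.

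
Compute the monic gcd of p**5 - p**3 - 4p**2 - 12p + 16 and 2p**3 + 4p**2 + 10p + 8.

p**2 + p + 4

Repeated division with remainder:
  p**5 - p**3 - 4p**2 - 12p + 16 = ((1/2)p**2 - p - 1)(2p**3 + 4p**2 + 10p + 8) + (6p**2 + 6p + 24)
  2p**3 + 4p**2 + 10p + 8 = ((1/3)p + 1/3)(6p**2 + 6p + 24) + (0)
Last nonzero remainder: 6p**2 + 6p + 24. Dividing through by 6 gives the monic gcd p**2 + p + 4.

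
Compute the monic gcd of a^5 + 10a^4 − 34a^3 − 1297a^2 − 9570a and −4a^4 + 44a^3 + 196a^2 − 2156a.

a^2 − 11a

Euclidean algorithm in ℚ[a]:
  a^5 + 10a^4 − 34a^3 − 1297a^2 − 9570a = (−(1/4)a − 21/4)(−4a^4 + 44a^3 + 196a^2 − 2156a) + (246a^3 − 807a^2 − 20889a)
  −4a^4 + 44a^3 + 196a^2 − 2156a = (−(2/123)a + 211/1681)(246a^3 − 807a^2 − 20889a) + (−(71213/1681)a^2 + (783343/1681)a)
  246a^3 − 807a^2 − 20889a = (−(413526/71213)a − 3192219/71213)(−(71213/1681)a^2 + (783343/1681)a) + (0)
Last nonzero remainder: −(71213/1681)a^2 + (783343/1681)a. Dividing through by −71213/1681 gives the monic gcd a^2 − 11a.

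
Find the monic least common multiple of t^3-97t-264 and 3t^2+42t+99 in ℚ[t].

t^4+11t^3-97t^2-1331t-2904

Apply the Euclidean algorithm:
  t^3-97t-264 = ((1/3)t-14/3)(3t^2+42t+99) + (66t+198)
  3t^2+42t+99 = ((1/22)t+1/2)(66t+198) + (0)
Last nonzero remainder: 66t+198. Dividing through by 66 gives the monic gcd t+3.
Then lcm(f, g) = f·g / gcd(f, g); expanding and making the result monic gives the answer.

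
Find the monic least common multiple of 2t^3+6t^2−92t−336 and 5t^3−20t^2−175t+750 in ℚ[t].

t^5−7t^4−51t^3+367t^2+530t−4200

Euclidean algorithm in ℚ[t]:
  2t^3+6t^2−92t−336 = (2/5)(5t^3−20t^2−175t+750) + (14t^2−22t−636)
  5t^3−20t^2−175t+750 = ((5/14)t−85/98)(14t^2−22t−636) + ((1620/49)t+9720/49)
  14t^2−22t−636 = ((343/810)t−2597/810)((1620/49)t+9720/49) + (0)
Last nonzero remainder: (1620/49)t+9720/49. Dividing through by 1620/49 gives the monic gcd t+6.
Then lcm(f, g) = f·g / gcd(f, g); expanding and making the result monic gives the answer.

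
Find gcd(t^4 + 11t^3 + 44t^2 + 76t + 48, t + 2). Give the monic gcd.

Apply the Euclidean algorithm:
  t^4 + 11t^3 + 44t^2 + 76t + 48 = (t^3 + 9t^2 + 26t + 24)(t + 2) + (0)
The last nonzero remainder t + 2 is already monic.

t + 2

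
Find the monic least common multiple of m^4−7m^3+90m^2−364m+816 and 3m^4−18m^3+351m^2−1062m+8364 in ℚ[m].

m^6−11m^5+159m^4−1011m^3+5962m^2−18188m+33456

Euclidean algorithm in ℚ[m]:
  m^4−7m^3+90m^2−364m+816 = (1/3)(3m^4−18m^3+351m^2−1062m+8364) + (−m^3−27m^2−10m−1972)
  3m^4−18m^3+351m^2−1062m+8364 = (−3m+99)(−m^3−27m^2−10m−1972) + (2994m^2−5988m+203592)
  −m^3−27m^2−10m−1972 = (−(1/2994)m−29/2994)(2994m^2−5988m+203592) + (0)
Last nonzero remainder: 2994m^2−5988m+203592. Dividing through by 2994 gives the monic gcd m^2−2m+68.
Then lcm(f, g) = f·g / gcd(f, g); expanding and making the result monic gives the answer.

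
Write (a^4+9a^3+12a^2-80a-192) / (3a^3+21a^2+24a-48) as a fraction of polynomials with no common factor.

(a^2+a-12)/(3a-3)

Repeated division with remainder:
  a^4+9a^3+12a^2-80a-192 = ((1/3)a+2/3)(3a^3+21a^2+24a-48) + (-10a^2-80a-160)
  3a^3+21a^2+24a-48 = (-(3/10)a+3/10)(-10a^2-80a-160) + (0)
Last nonzero remainder: -10a^2-80a-160. Dividing through by -10 gives the monic gcd a^2+8a+16.
Cancel a^2+8a+16 from numerator and denominator to get the reduced form.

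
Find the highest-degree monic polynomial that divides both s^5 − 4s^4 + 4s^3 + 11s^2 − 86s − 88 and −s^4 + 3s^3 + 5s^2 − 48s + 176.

s^3 − 7s^2 + 23s − 44

Apply the Euclidean algorithm:
  s^5 − 4s^4 + 4s^3 + 11s^2 − 86s − 88 = (−s + 1)(−s^4 + 3s^3 + 5s^2 − 48s + 176) + (6s^3 − 42s^2 + 138s − 264)
  −s^4 + 3s^3 + 5s^2 − 48s + 176 = (−(1/6)s − 2/3)(6s^3 − 42s^2 + 138s − 264) + (0)
Last nonzero remainder: 6s^3 − 42s^2 + 138s − 264. Dividing through by 6 gives the monic gcd s^3 − 7s^2 + 23s − 44.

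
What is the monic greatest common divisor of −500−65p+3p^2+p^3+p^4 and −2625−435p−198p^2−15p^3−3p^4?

25+2p+p^2

Apply the Euclidean algorithm:
  p^4+p^3+3p^2−65p−500 = (−1/3)(−3p^4−15p^3−198p^2−435p−2625) + (−4p^3−63p^2−210p−1375)
  −3p^4−15p^3−198p^2−435p−2625 = ((3/4)p−129/16)(−4p^3−63p^2−210p−1375) + (−(8775/16)p^2−(8775/8)p−219375/16)
  −4p^3−63p^2−210p−1375 = ((64/8775)p+176/1755)(−(8775/16)p^2−(8775/8)p−219375/16) + (0)
Last nonzero remainder: −(8775/16)p^2−(8775/8)p−219375/16. Dividing through by −8775/16 gives the monic gcd p^2+2p+25.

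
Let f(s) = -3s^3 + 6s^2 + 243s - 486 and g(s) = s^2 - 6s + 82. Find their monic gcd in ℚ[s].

1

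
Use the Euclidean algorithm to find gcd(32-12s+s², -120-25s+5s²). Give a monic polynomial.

-8+s

By polynomial division,
  s²-12s+32 = (1/5)(5s²-25s-120) + (-7s+56)
  5s²-25s-120 = (-(5/7)s-15/7)(-7s+56) + (0)
Last nonzero remainder: -7s+56. Dividing through by -7 gives the monic gcd s-8.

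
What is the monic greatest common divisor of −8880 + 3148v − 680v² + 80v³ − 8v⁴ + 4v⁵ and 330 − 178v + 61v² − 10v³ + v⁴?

15 − 4v + v²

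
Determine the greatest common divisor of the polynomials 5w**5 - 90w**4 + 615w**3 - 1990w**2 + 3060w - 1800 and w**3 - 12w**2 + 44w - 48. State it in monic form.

Apply the Euclidean algorithm:
  5w**5 - 90w**4 + 615w**3 - 1990w**2 + 3060w - 1800 = (5w**2 - 30w + 35)(w**3 - 12w**2 + 44w - 48) + (-10w**2 + 80w - 120)
  w**3 - 12w**2 + 44w - 48 = (-(1/10)w + 2/5)(-10w**2 + 80w - 120) + (0)
Last nonzero remainder: -10w**2 + 80w - 120. Dividing through by -10 gives the monic gcd w**2 - 8w + 12.

w**2 - 8w + 12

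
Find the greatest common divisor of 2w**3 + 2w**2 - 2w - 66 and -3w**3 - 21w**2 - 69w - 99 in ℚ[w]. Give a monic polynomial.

Repeated division with remainder:
  2w**3 + 2w**2 - 2w - 66 = (-2/3)(-3w**3 - 21w**2 - 69w - 99) + (-12w**2 - 48w - 132)
  -3w**3 - 21w**2 - 69w - 99 = ((1/4)w + 3/4)(-12w**2 - 48w - 132) + (0)
Last nonzero remainder: -12w**2 - 48w - 132. Dividing through by -12 gives the monic gcd w**2 + 4w + 11.

w**2 + 4w + 11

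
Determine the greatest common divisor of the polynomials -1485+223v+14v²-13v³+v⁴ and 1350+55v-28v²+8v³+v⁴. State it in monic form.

135-8v-2v²+v³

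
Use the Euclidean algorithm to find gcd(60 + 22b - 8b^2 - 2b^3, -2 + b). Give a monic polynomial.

1

Apply the Euclidean algorithm:
  -2b^3 - 8b^2 + 22b + 60 = (-2b^2 - 12b - 2)(b - 2) + (56)
  b - 2 = ((1/56)b - 1/28)(56) + (0)
The last nonzero remainder is the constant 56, so the polynomials are coprime and gcd = 1.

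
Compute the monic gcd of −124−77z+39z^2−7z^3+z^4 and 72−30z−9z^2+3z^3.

Apply the Euclidean algorithm:
  z^4−7z^3+39z^2−77z−124 = ((1/3)z−4/3)(3z^3−9z^2−30z+72) + (37z^2−141z−28)
  3z^3−9z^2−30z+72 = ((3/37)z+90/1369)(37z^2−141z−28) + (−(25272/1369)z+101088/1369)
  37z^2−141z−28 = (−(50653/25272)z−9583/25272)(−(25272/1369)z+101088/1369) + (0)
Last nonzero remainder: −(25272/1369)z+101088/1369. Dividing through by −25272/1369 gives the monic gcd z−4.

−4+z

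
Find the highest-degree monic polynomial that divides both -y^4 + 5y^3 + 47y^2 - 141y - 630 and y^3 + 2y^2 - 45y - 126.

Repeated division with remainder:
  -y^4 + 5y^3 + 47y^2 - 141y - 630 = (-y + 7)(y^3 + 2y^2 - 45y - 126) + (-12y^2 + 48y + 252)
  y^3 + 2y^2 - 45y - 126 = (-(1/12)y - 1/2)(-12y^2 + 48y + 252) + (0)
Last nonzero remainder: -12y^2 + 48y + 252. Dividing through by -12 gives the monic gcd y^2 - 4y - 21.

y^2 - 4y - 21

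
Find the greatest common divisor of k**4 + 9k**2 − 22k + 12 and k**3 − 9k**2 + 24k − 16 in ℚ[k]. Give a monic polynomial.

k − 1

Repeated division with remainder:
  k**4 + 9k**2 − 22k + 12 = (k + 9)(k**3 − 9k**2 + 24k − 16) + (66k**2 − 222k + 156)
  k**3 − 9k**2 + 24k − 16 = ((1/66)k − 31/363)(66k**2 − 222k + 156) + ((324/121)k − 324/121)
  66k**2 − 222k + 156 = ((1331/54)k − 1573/27)((324/121)k − 324/121) + (0)
Last nonzero remainder: (324/121)k − 324/121. Dividing through by 324/121 gives the monic gcd k − 1.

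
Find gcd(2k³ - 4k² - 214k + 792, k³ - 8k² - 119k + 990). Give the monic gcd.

k² + 2k - 99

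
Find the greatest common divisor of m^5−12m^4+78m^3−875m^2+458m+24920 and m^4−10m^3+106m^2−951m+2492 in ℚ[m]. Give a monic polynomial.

Euclidean algorithm in ℚ[m]:
  m^5−12m^4+78m^3−875m^2+458m+24920 = (m−2)(m^4−10m^3+106m^2−951m+2492) + (−48m^3+288m^2−3936m+29904)
  m^4−10m^3+106m^2−951m+2492 = (−(1/48)m+1/12)(−48m^3+288m^2−3936m+29904) + (0)
Last nonzero remainder: −48m^3+288m^2−3936m+29904. Dividing through by −48 gives the monic gcd m^3−6m^2+82m−623.

m^3−6m^2+82m−623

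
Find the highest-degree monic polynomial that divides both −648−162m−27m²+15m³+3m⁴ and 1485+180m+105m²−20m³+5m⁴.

9+3m+m²

By polynomial division,
  3m⁴+15m³−27m²−162m−648 = (3/5)(5m⁴−20m³+105m²+180m+1485) + (27m³−90m²−270m−1539)
  5m⁴−20m³+105m²+180m+1485 = ((5/27)m−10/81)(27m³−90m²−270m−1539) + ((1295/9)m²+(1295/3)m+1295)
  27m³−90m²−270m−1539 = ((243/1295)m−1539/1295)((1295/9)m²+(1295/3)m+1295) + (0)
Last nonzero remainder: (1295/9)m²+(1295/3)m+1295. Dividing through by 1295/9 gives the monic gcd m²+3m+9.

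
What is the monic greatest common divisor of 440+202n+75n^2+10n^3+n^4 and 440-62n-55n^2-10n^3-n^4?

44+7n+n^2

Euclidean algorithm in ℚ[n]:
  n^4+10n^3+75n^2+202n+440 = (-1)(-n^4-10n^3-55n^2-62n+440) + (20n^2+140n+880)
  -n^4-10n^3-55n^2-62n+440 = (-(1/20)n^2-(3/20)n+1/2)(20n^2+140n+880) + (0)
Last nonzero remainder: 20n^2+140n+880. Dividing through by 20 gives the monic gcd n^2+7n+44.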